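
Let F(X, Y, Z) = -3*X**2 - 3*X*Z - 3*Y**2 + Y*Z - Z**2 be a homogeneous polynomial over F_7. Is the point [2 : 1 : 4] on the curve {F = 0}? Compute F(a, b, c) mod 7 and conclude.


F(2,1,4) ≡ 5 (mod 7); P is NOT on the curve.

Evaluate F(2, 1, 4) term-by-term (mod 7).
  -3*X**2 ↦ -3·4·1·1 = -12
  -3*X*Z ↦ -3·2·1·4 = -24
  -3*Y**2 ↦ -3·1·1·1 = -3
  Y*Z ↦ 1·1·1·4 = 4
  -Z**2 ↦ -1·1·1·16 = -16
Sum: F(2, 1, 4) = (-12) + (-24) + (-3) + (4) + (-16) = -51.
Reducing mod 7: -51 ≡ 5 (mod 7).
Since F(a, b, c) ≡ 5 ≠ 0 (mod 7), P does NOT lie on the curve.


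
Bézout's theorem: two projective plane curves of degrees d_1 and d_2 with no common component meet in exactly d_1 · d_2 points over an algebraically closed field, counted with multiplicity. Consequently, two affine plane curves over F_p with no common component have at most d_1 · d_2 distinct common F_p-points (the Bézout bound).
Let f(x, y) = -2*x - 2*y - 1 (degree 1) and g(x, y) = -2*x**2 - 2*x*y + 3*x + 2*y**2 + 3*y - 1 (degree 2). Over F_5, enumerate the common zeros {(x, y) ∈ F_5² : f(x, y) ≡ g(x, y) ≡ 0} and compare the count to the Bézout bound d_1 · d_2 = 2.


Common zeros: {(3, 4)}; count = 1; Bézout bound = 2.

deg(f) = 1, deg(g) = 2, so Bézout bound = 2.
Scan x ∈ F_5. For each x, list the y ∈ F_5 with f(x, y) ≡ 0 and those with g(x, y) ≡ 0 (mod 5); the common zeros in that column are the intersection.
  x = 0: f ≡ 0 at y ∈ {2}; g ≡ 0 at y ∈ ∅; common: ∅.
  x = 1: f ≡ 0 at y ∈ {1}; g ≡ 0 at y ∈ {0, 2}; common: ∅.
  x = 2: f ≡ 0 at y ∈ {0}; g ≡ 0 at y ∈ {4}; common: ∅.
  x = 3: f ≡ 0 at y ∈ {4}; g ≡ 0 at y ∈ {0, 4}; common: {4}.
  x = 4: f ≡ 0 at y ∈ {3}; g ≡ 0 at y ∈ ∅; common: ∅.
Collecting: common zeros = {(3, 4)}, so the count is 1.
Comparison with the Bézout bound: 1 ≤ 2 = deg(f)·deg(g), as expected for curves with no common component (the affine F_5-count falls short of the bound because intersections may lie at infinity, over extension fields, or carry multiplicity).


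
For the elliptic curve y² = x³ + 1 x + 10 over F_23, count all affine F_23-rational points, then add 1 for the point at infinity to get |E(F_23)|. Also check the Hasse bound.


Affine points = {(1, 9), (1, 14), (4, 3), (4, 20), (5, 5), (5, 18), (6, 5), (6, 18), (8, 1), (8, 22), (9, 9), (9, 14), (10, 10), (10, 13), (11, 8), (11, 15), (12, 5), (12, 18), (13, 9), (13, 14), (14, 10), (14, 13), (17, 8), (17, 15), (18, 8), (18, 15), (20, 7), (20, 16), (21, 0), (22, 10), (22, 13)}; affine count = 31; |E(F_23)| = 32.

Discriminant check: Δ ∝ 4a³ + 27b² = 4·1³ + 27·10² = 4·1 + 27·100 ≡ 13 (mod 23). Nonzero ⇒ E is nonsingular.
For each x ∈ F_23, compute rhs = x³ + 1·x + 10 mod 23, then count y ∈ F_23 with y² ≡ rhs.
  x = 0: rhs = 10, matching y values: none (0 points).
  x = 1: rhs = 12, matching y values: 9, 14 (2 points).
  x = 2: rhs = 20, matching y values: none (0 points).
  x = 3: rhs = 17, matching y values: none (0 points).
  x = 4: rhs = 9, matching y values: 3, 20 (2 points).
  x = 5: rhs = 2, matching y values: 5, 18 (2 points).
  x = 6: rhs = 2, matching y values: 5, 18 (2 points).
  x = 7: rhs = 15, matching y values: none (0 points).
  x = 8: rhs = 1, matching y values: 1, 22 (2 points).
  x = 9: rhs = 12, matching y values: 9, 14 (2 points).
  x = 10: rhs = 8, matching y values: 10, 13 (2 points).
  x = 11: rhs = 18, matching y values: 8, 15 (2 points).
  x = 12: rhs = 2, matching y values: 5, 18 (2 points).
  x = 13: rhs = 12, matching y values: 9, 14 (2 points).
  x = 14: rhs = 8, matching y values: 10, 13 (2 points).
  x = 15: rhs = 19, matching y values: none (0 points).
  x = 16: rhs = 5, matching y values: none (0 points).
  x = 17: rhs = 18, matching y values: 8, 15 (2 points).
  x = 18: rhs = 18, matching y values: 8, 15 (2 points).
  x = 19: rhs = 11, matching y values: none (0 points).
  x = 20: rhs = 3, matching y values: 7, 16 (2 points).
  x = 21: rhs = 0, matching y values: 0 (1 points).
  x = 22: rhs = 8, matching y values: 10, 13 (2 points).
Total affine count: 31.
Full point count |E(F_23)| = 31 + 1 = 32.
Hasse bound: |32 − (23+1)| = |8| = 8 ≤ 2√23 ≈ 9.5917 ✓.


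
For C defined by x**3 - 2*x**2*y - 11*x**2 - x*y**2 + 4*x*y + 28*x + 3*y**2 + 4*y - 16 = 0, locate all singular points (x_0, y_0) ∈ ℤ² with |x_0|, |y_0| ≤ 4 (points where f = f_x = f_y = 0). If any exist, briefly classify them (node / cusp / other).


Singular points: {(2, -2)}; classification: node.

Compute partial derivatives:
  f_x = 3*x**2 - 4*x*y - 22*x - y**2 + 4*y + 28.
  f_y = -2*x**2 - 2*x*y + 4*x + 6*y + 4.
Scan x_0 ∈ {−4, ..., 4}. For each x_0, f_y(x_0, y) is a polynomial in y; find its integer roots y ∈ {−4, ..., 4}, then test f_x and f at those candidates.
  x = -4: f_y(-4, y) = 14*y - 44; no integer root y with |y| ≤ 4.
  x = -3: f_y(-3, y) = 12*y - 26; no integer root y with |y| ≤ 4.
  x = -2: f_y(-2, y) = 10*y - 12; no integer root y with |y| ≤ 4.
  x = -1: f_y(-1, y) = 8*y - 2; no integer root y with |y| ≤ 4.
  x = 0: f_y(0, y) = 6*y + 4; no integer root y with |y| ≤ 4.
  x = 1: f_y(1, y) = 4*y + 6; no integer root y with |y| ≤ 4.
  x = 2: f_y(2, y) = 2*y + 4; vanishes at y ∈ {-2}. (2, -2): f_x = 0, f = 0 — SINGULAR.
  x = 3: f_y(3, y) = -2; no integer root y with |y| ≤ 4.
  x = 4: f_y(4, y) = -2*y - 12; no integer root y with |y| ≤ 4.
Only singular point on the grid: (2, -2).
Classify: substitute x = 2 + u, y = -2 + v and expand: f = u**3 - 2*u**2*v - u**2 - u*v**2 + v**2.
No constant or linear terms (consistent with a singular point). Quadratic part: -u**2 + v**2. Cubic part: u**3 - 2*u**2*v - u*v**2.
The quadratic part v**2 - u**2 = (v − u)(v + u) splits into two distinct linear factors, so there are two distinct tangent lines y − -2 = ±(x − 2) — this is a node (ordinary double point).
Classification: node.


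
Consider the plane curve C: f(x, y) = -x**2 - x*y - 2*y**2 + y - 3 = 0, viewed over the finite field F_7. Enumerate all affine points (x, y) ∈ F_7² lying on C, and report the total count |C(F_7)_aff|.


Affine F_7-points: {(2, 0), (2, 3), (4, 4), (4, 5), (5, 0), (5, 5), (6, 4)}; count = 7.

For each of the 49 pairs (x, y) ∈ F_7², evaluate f(x, y) mod 7. Record the zeros.
  x = 0: [0↦4, 1↦3, 2↦5, 3↦3, 4↦4, 5↦1, 6↦1]  zeros at y ∈ ∅
  x = 1: [0↦3, 1↦1, 2↦2, 3↦6, 4↦6, 5↦2, 6↦1]  zeros at y ∈ ∅
  x = 2: [0↦0, 1↦4, 2↦4, 3↦0, 4↦6, 5↦1, 6↦6]  zeros at y ∈ {0, 3}
  x = 3: [0↦2, 1↦5, 2↦4, 3↦6, 4↦4, 5↦5, 6↦2]  zeros at y ∈ ∅
  x = 4: [0↦2, 1↦4, 2↦2, 3↦3, 4↦0, 5↦0, 6↦3]  zeros at y ∈ {4, 5}
  x = 5: [0↦0, 1↦1, 2↦5, 3↦5, 4↦1, 5↦0, 6↦2]  zeros at y ∈ {0, 5}
  x = 6: [0↦3, 1↦3, 2↦6, 3↦5, 4↦0, 5↦5, 6↦6]  zeros at y ∈ {4}
Collecting zeros: affine points = {(2, 0), (2, 3), (4, 4), (4, 5), (5, 0), (5, 5), (6, 4)}.
Total count |C(F_7)_aff| = 7.


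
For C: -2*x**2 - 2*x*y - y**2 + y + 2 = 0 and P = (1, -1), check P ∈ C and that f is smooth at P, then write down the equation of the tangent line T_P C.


Tangent line at P: -2*x + y + 3 = 0.

Step 1: f(1, -1) = 0, so P lies on C.
Step 2: partial derivatives
  f_x(x, y) = -4*x - 2*y, f_y(x, y) = -2*x - 2*y + 1.
  f_x(P) = -2, f_y(P) = 1 (gradient nonzero, so P is smooth).
Step 3: tangent line at P: -2·(x − 1) + 1·(y − -1) = 0.
Expanding: -2*x + y + 3 = 0.


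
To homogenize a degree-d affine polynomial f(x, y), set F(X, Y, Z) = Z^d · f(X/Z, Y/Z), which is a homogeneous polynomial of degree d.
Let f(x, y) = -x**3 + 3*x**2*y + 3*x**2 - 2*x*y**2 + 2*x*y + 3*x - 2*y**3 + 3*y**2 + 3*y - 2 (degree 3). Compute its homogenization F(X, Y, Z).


F(X, Y, Z) = -X**3 + 3*X**2*Y + 3*X**2*Z - 2*X*Y**2 + 2*X*Y*Z + 3*X*Z**2 - 2*Y**3 + 3*Y**2*Z + 3*Y*Z**2 - 2*Z**3

deg(f) = 3.
Substitute x = X/Z, y = Y/Z into f, then multiply by Z^3.
  monomial -1·x^3·y^0 ↦ -1·X^3·Y^0·Z^0.
  monomial 3·x^2·y^1 ↦ 3·X^2·Y^1·Z^0.
  monomial 3·x^2·y^0 ↦ 3·X^2·Y^0·Z^1.
  monomial -2·x^1·y^2 ↦ -2·X^1·Y^2·Z^0.
  monomial 2·x^1·y^1 ↦ 2·X^1·Y^1·Z^1.
  monomial 3·x^1·y^0 ↦ 3·X^1·Y^0·Z^2.
  monomial -2·x^0·y^3 ↦ -2·X^0·Y^3·Z^0.
  monomial 3·x^0·y^2 ↦ 3·X^0·Y^2·Z^1.
  monomial 3·x^0·y^1 ↦ 3·X^0·Y^1·Z^2.
  monomial -2·x^0·y^0 ↦ -2·X^0·Y^0·Z^3.
Collecting: F(X, Y, Z) = -X**3 + 3*X**2*Y + 3*X**2*Z - 2*X*Y**2 + 2*X*Y*Z + 3*X*Z**2 - 2*Y**3 + 3*Y**2*Z + 3*Y*Z**2 - 2*Z**3.


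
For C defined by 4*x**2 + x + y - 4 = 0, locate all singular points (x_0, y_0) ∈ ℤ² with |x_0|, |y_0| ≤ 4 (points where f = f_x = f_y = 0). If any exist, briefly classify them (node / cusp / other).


No singular points in the scanned grid; C is smooth there.

Compute partial derivatives:
  f_x = 8*x + 1.
  f_y = 1.
f_y = 1 is a nonzero constant, so f_y never vanishes: no point (x, y) can satisfy f = f_x = f_y = 0. In particular no (x, y) ∈ {−4, ..., 4}² is singular; the curve is smooth.


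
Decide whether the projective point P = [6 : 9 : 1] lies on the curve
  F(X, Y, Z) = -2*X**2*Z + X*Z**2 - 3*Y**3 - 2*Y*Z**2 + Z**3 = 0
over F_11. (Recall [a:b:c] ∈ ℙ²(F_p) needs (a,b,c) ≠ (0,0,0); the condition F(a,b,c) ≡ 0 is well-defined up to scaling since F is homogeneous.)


F(6,9,1) ≡ 7 (mod 11); P is NOT on the curve.

Evaluate F(6, 9, 1) term-by-term (mod 11).
  -2*X**2*Z ↦ -2·36·1·1 = -72
  X*Z**2 ↦ 1·6·1·1 = 6
  -3*Y**3 ↦ -3·1·729·1 = -2187
  -2*Y*Z**2 ↦ -2·1·9·1 = -18
  Z**3 ↦ 1·1·1·1 = 1
Sum: F(6, 9, 1) = (-72) + (6) + (-2187) + (-18) + (1) = -2270.
Reducing mod 11: -2270 ≡ 7 (mod 11).
Since F(a, b, c) ≡ 7 ≠ 0 (mod 11), P does NOT lie on the curve.


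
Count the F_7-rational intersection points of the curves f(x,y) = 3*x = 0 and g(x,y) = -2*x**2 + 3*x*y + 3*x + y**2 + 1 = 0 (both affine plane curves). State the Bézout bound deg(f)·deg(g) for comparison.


Common zeros: ∅; count = 0; Bézout bound = 2.

deg(f) = 1, deg(g) = 2, so Bézout bound = 2.
Scan x ∈ F_7. For each x, list the y ∈ F_7 with f(x, y) ≡ 0 and those with g(x, y) ≡ 0 (mod 7); the common zeros in that column are the intersection.
  x = 0: f ≡ 0 at y ∈ {0, 1, 2, 3, 4, 5, 6}; g ≡ 0 at y ∈ ∅; common: ∅.
  x = 1: f ≡ 0 at y ∈ ∅; g ≡ 0 at y ∈ {5, 6}; common: ∅.
  x = 2: f ≡ 0 at y ∈ ∅; g ≡ 0 at y ∈ ∅; common: ∅.
  x = 3: f ≡ 0 at y ∈ ∅; g ≡ 0 at y ∈ {2, 3}; common: ∅.
  x = 4: f ≡ 0 at y ∈ ∅; g ≡ 0 at y ∈ ∅; common: ∅.
  x = 5: f ≡ 0 at y ∈ ∅; g ≡ 0 at y ∈ {2, 4}; common: ∅.
  x = 6: f ≡ 0 at y ∈ ∅; g ≡ 0 at y ∈ {4, 6}; common: ∅.
Collecting: common zeros = ∅, so the count is 0.
Comparison with the Bézout bound: 0 ≤ 2 = deg(f)·deg(g), as expected for curves with no common component (the affine F_7-count falls short of the bound because intersections may lie at infinity, over extension fields, or carry multiplicity).


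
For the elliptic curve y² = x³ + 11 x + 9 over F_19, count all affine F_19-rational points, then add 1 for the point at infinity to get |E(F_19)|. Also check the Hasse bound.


Affine points = {(0, 3), (0, 16), (2, 1), (2, 18), (6, 5), (6, 14), (7, 7), (7, 12), (8, 1), (8, 18), (9, 1), (9, 18), (10, 6), (10, 13), (11, 6), (11, 13), (12, 8), (12, 11), (14, 0), (16, 5), (16, 14), (17, 6), (17, 13), (18, 4), (18, 15)}; affine count = 25; |E(F_19)| = 26.

Discriminant check: Δ ∝ 4a³ + 27b² = 4·11³ + 27·9² = 4·1331 + 27·81 ≡ 6 (mod 19). Nonzero ⇒ E is nonsingular.
For each x ∈ F_19, compute rhs = x³ + 11·x + 9 mod 19, then count y ∈ F_19 with y² ≡ rhs.
  x = 0: rhs = 9, matching y values: 3, 16 (2 points).
  x = 1: rhs = 2, matching y values: none (0 points).
  x = 2: rhs = 1, matching y values: 1, 18 (2 points).
  x = 3: rhs = 12, matching y values: none (0 points).
  x = 4: rhs = 3, matching y values: none (0 points).
  x = 5: rhs = 18, matching y values: none (0 points).
  x = 6: rhs = 6, matching y values: 5, 14 (2 points).
  x = 7: rhs = 11, matching y values: 7, 12 (2 points).
  x = 8: rhs = 1, matching y values: 1, 18 (2 points).
  x = 9: rhs = 1, matching y values: 1, 18 (2 points).
  x = 10: rhs = 17, matching y values: 6, 13 (2 points).
  x = 11: rhs = 17, matching y values: 6, 13 (2 points).
  x = 12: rhs = 7, matching y values: 8, 11 (2 points).
  x = 13: rhs = 12, matching y values: none (0 points).
  x = 14: rhs = 0, matching y values: 0 (1 points).
  x = 15: rhs = 15, matching y values: none (0 points).
  x = 16: rhs = 6, matching y values: 5, 14 (2 points).
  x = 17: rhs = 17, matching y values: 6, 13 (2 points).
  x = 18: rhs = 16, matching y values: 4, 15 (2 points).
Total affine count: 25.
Full point count |E(F_19)| = 25 + 1 = 26.
Hasse bound: |26 − (19+1)| = |6| = 6 ≤ 2√19 ≈ 8.7178 ✓.


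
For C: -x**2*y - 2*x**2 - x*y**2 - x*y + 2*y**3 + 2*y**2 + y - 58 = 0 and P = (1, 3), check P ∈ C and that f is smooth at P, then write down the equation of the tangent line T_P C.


Tangent line at P: -22*x + 59*y - 155 = 0.

Step 1: f(1, 3) = 0, so P lies on C.
Step 2: partial derivatives
  f_x(x, y) = -2*x*y - 4*x - y**2 - y, f_y(x, y) = -x**2 - 2*x*y - x + 6*y**2 + 4*y + 1.
  f_x(P) = -22, f_y(P) = 59 (gradient nonzero, so P is smooth).
Step 3: tangent line at P: -22·(x − 1) + 59·(y − 3) = 0.
Expanding: -22*x + 59*y - 155 = 0.


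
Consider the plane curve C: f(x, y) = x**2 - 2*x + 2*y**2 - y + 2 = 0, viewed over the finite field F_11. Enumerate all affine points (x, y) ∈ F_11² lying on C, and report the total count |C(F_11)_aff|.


Affine F_11-points: {(1, 8), (1, 9), (3, 2), (3, 4), (4, 1), (4, 5), (9, 1), (9, 5), (10, 2), (10, 4)}; count = 10.

For each of the 121 pairs (x, y) ∈ F_11², evaluate f(x, y) mod 11. Record the zeros.
  x = 0: [0↦2, 1↦3, 2↦8, 3↦6, 4↦8, 5↦3, 6↦2, 7↦5, 8↦1, 9↦1, 10↦5]  zeros at y ∈ ∅
  x = 1: [0↦1, 1↦2, 2↦7, 3↦5, 4↦7, 5↦2, 6↦1, 7↦4, 8↦0, 9↦0, 10↦4]  zeros at y ∈ {8, 9}
  x = 2: [0↦2, 1↦3, 2↦8, 3↦6, 4↦8, 5↦3, 6↦2, 7↦5, 8↦1, 9↦1, 10↦5]  zeros at y ∈ ∅
  x = 3: [0↦5, 1↦6, 2↦0, 3↦9, 4↦0, 5↦6, 6↦5, 7↦8, 8↦4, 9↦4, 10↦8]  zeros at y ∈ {2, 4}
  x = 4: [0↦10, 1↦0, 2↦5, 3↦3, 4↦5, 5↦0, 6↦10, 7↦2, 8↦9, 9↦9, 10↦2]  zeros at y ∈ {1, 5}
  x = 5: [0↦6, 1↦7, 2↦1, 3↦10, 4↦1, 5↦7, 6↦6, 7↦9, 8↦5, 9↦5, 10↦9]  zeros at y ∈ ∅
  x = 6: [0↦4, 1↦5, 2↦10, 3↦8, 4↦10, 5↦5, 6↦4, 7↦7, 8↦3, 9↦3, 10↦7]  zeros at y ∈ ∅
  x = 7: [0↦4, 1↦5, 2↦10, 3↦8, 4↦10, 5↦5, 6↦4, 7↦7, 8↦3, 9↦3, 10↦7]  zeros at y ∈ ∅
  x = 8: [0↦6, 1↦7, 2↦1, 3↦10, 4↦1, 5↦7, 6↦6, 7↦9, 8↦5, 9↦5, 10↦9]  zeros at y ∈ ∅
  x = 9: [0↦10, 1↦0, 2↦5, 3↦3, 4↦5, 5↦0, 6↦10, 7↦2, 8↦9, 9↦9, 10↦2]  zeros at y ∈ {1, 5}
  x = 10: [0↦5, 1↦6, 2↦0, 3↦9, 4↦0, 5↦6, 6↦5, 7↦8, 8↦4, 9↦4, 10↦8]  zeros at y ∈ {2, 4}
Collecting zeros: affine points = {(1, 8), (1, 9), (3, 2), (3, 4), (4, 1), (4, 5), (9, 1), (9, 5), (10, 2), (10, 4)}.
Total count |C(F_11)_aff| = 10.


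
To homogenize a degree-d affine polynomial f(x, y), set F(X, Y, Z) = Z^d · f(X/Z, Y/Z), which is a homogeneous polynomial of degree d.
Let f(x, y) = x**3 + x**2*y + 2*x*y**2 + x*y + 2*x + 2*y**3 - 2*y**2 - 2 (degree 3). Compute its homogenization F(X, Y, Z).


F(X, Y, Z) = X**3 + X**2*Y + 2*X*Y**2 + X*Y*Z + 2*X*Z**2 + 2*Y**3 - 2*Y**2*Z - 2*Z**3

deg(f) = 3.
Substitute x = X/Z, y = Y/Z into f, then multiply by Z^3.
  monomial 1·x^3·y^0 ↦ 1·X^3·Y^0·Z^0.
  monomial 1·x^2·y^1 ↦ 1·X^2·Y^1·Z^0.
  monomial 2·x^1·y^2 ↦ 2·X^1·Y^2·Z^0.
  monomial 1·x^1·y^1 ↦ 1·X^1·Y^1·Z^1.
  monomial 2·x^1·y^0 ↦ 2·X^1·Y^0·Z^2.
  monomial 2·x^0·y^3 ↦ 2·X^0·Y^3·Z^0.
  monomial -2·x^0·y^2 ↦ -2·X^0·Y^2·Z^1.
  monomial -2·x^0·y^0 ↦ -2·X^0·Y^0·Z^3.
Collecting: F(X, Y, Z) = X**3 + X**2*Y + 2*X*Y**2 + X*Y*Z + 2*X*Z**2 + 2*Y**3 - 2*Y**2*Z - 2*Z**3.


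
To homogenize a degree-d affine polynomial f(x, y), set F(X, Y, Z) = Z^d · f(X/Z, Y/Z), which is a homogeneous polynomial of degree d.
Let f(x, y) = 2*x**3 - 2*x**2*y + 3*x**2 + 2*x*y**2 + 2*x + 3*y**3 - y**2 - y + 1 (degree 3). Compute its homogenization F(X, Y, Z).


F(X, Y, Z) = 2*X**3 - 2*X**2*Y + 3*X**2*Z + 2*X*Y**2 + 2*X*Z**2 + 3*Y**3 - Y**2*Z - Y*Z**2 + Z**3

deg(f) = 3.
Substitute x = X/Z, y = Y/Z into f, then multiply by Z^3.
  monomial 2·x^3·y^0 ↦ 2·X^3·Y^0·Z^0.
  monomial -2·x^2·y^1 ↦ -2·X^2·Y^1·Z^0.
  monomial 3·x^2·y^0 ↦ 3·X^2·Y^0·Z^1.
  monomial 2·x^1·y^2 ↦ 2·X^1·Y^2·Z^0.
  monomial 2·x^1·y^0 ↦ 2·X^1·Y^0·Z^2.
  monomial 3·x^0·y^3 ↦ 3·X^0·Y^3·Z^0.
  monomial -1·x^0·y^2 ↦ -1·X^0·Y^2·Z^1.
  monomial -1·x^0·y^1 ↦ -1·X^0·Y^1·Z^2.
  monomial 1·x^0·y^0 ↦ 1·X^0·Y^0·Z^3.
Collecting: F(X, Y, Z) = 2*X**3 - 2*X**2*Y + 3*X**2*Z + 2*X*Y**2 + 2*X*Z**2 + 3*Y**3 - Y**2*Z - Y*Z**2 + Z**3.


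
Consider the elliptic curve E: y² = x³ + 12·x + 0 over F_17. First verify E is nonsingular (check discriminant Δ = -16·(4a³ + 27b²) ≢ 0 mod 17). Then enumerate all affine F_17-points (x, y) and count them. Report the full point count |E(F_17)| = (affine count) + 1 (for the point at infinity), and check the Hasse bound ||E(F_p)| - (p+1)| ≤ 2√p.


Affine points = {(0, 0), (1, 8), (1, 9), (2, 7), (2, 10), (5, 7), (5, 10), (6, 4), (6, 13), (7, 6), (7, 11), (8, 8), (8, 9), (9, 2), (9, 15), (10, 7), (10, 10), (11, 1), (11, 16), (12, 6), (12, 11), (15, 6), (15, 11), (16, 2), (16, 15)}; affine count = 25; |E(F_17)| = 26.

Discriminant check: Δ ∝ 4a³ + 27b² = 4·12³ + 27·0² = 4·1728 + 27·0 ≡ 10 (mod 17). Nonzero ⇒ E is nonsingular.
For each x ∈ F_17, compute rhs = x³ + 12·x + 0 mod 17, then count y ∈ F_17 with y² ≡ rhs.
  x = 0: rhs = 0, matching y values: 0 (1 points).
  x = 1: rhs = 13, matching y values: 8, 9 (2 points).
  x = 2: rhs = 15, matching y values: 7, 10 (2 points).
  x = 3: rhs = 12, matching y values: none (0 points).
  x = 4: rhs = 10, matching y values: none (0 points).
  x = 5: rhs = 15, matching y values: 7, 10 (2 points).
  x = 6: rhs = 16, matching y values: 4, 13 (2 points).
  x = 7: rhs = 2, matching y values: 6, 11 (2 points).
  x = 8: rhs = 13, matching y values: 8, 9 (2 points).
  x = 9: rhs = 4, matching y values: 2, 15 (2 points).
  x = 10: rhs = 15, matching y values: 7, 10 (2 points).
  x = 11: rhs = 1, matching y values: 1, 16 (2 points).
  x = 12: rhs = 2, matching y values: 6, 11 (2 points).
  x = 13: rhs = 7, matching y values: none (0 points).
  x = 14: rhs = 5, matching y values: none (0 points).
  x = 15: rhs = 2, matching y values: 6, 11 (2 points).
  x = 16: rhs = 4, matching y values: 2, 15 (2 points).
Total affine count: 25.
Full point count |E(F_17)| = 25 + 1 = 26.
Hasse bound: |26 − (17+1)| = |8| = 8 ≤ 2√17 ≈ 8.2462 ✓.


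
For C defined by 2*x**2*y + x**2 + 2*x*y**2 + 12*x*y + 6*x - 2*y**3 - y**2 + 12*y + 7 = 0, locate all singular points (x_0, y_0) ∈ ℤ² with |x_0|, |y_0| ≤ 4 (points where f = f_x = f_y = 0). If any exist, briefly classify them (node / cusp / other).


Singular points: {(-2, -1)}; classification: node.

Compute partial derivatives:
  f_x = 4*x*y + 2*x + 2*y**2 + 12*y + 6.
  f_y = 2*x**2 + 4*x*y + 12*x - 6*y**2 - 2*y + 12.
Scan x_0 ∈ {−4, ..., 4}. For each x_0, f_y(x_0, y) is a polynomial in y; find its integer roots y ∈ {−4, ..., 4}, then test f_x and f at those candidates.
  x = -4: f_y(-4, y) = -6*y**2 - 18*y - 4; no integer root y with |y| ≤ 4.
  x = -3: f_y(-3, y) = -6*y**2 - 14*y - 6; no integer root y with |y| ≤ 4.
  x = -2: f_y(-2, y) = -6*y**2 - 10*y - 4; vanishes at y ∈ {-1}. (-2, -1): f_x = 0, f = 0 — SINGULAR.
  x = -1: f_y(-1, y) = -6*y**2 - 6*y + 2; no integer root y with |y| ≤ 4.
  x = 0: f_y(0, y) = -6*y**2 - 2*y + 12; no integer root y with |y| ≤ 4.
  x = 1: f_y(1, y) = -6*y**2 + 2*y + 26; no integer root y with |y| ≤ 4.
  x = 2: f_y(2, y) = -6*y**2 + 6*y + 44; no integer root y with |y| ≤ 4.
  x = 3: f_y(3, y) = -6*y**2 + 10*y + 66; no integer root y with |y| ≤ 4.
  x = 4: f_y(4, y) = -6*y**2 + 14*y + 92; no integer root y with |y| ≤ 4.
Only singular point on the grid: (-2, -1).
Classify: substitute x = -2 + u, y = -1 + v and expand: f = 2*u**2*v - u**2 + 2*u*v**2 - 2*v**3 + v**2.
No constant or linear terms (consistent with a singular point). Quadratic part: -u**2 + v**2. Cubic part: 2*u**2*v + 2*u*v**2 - 2*v**3.
The quadratic part v**2 - u**2 = (v − u)(v + u) splits into two distinct linear factors, so there are two distinct tangent lines y − -1 = ±(x − -2) — this is a node (ordinary double point).
Classification: node.


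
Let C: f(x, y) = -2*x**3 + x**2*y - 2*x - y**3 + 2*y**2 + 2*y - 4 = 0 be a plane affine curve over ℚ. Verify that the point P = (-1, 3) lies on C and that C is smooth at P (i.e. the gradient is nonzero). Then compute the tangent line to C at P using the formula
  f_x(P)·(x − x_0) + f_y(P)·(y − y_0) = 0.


Tangent line at P: -14*x - 12*y + 22 = 0.

Step 1: f(-1, 3) = 0, so P lies on C.
Step 2: partial derivatives
  f_x(x, y) = -6*x**2 + 2*x*y - 2, f_y(x, y) = x**2 - 3*y**2 + 4*y + 2.
  f_x(P) = -14, f_y(P) = -12 (gradient nonzero, so P is smooth).
Step 3: tangent line at P: -14·(x − -1) + -12·(y − 3) = 0.
Expanding: -14*x - 12*y + 22 = 0.


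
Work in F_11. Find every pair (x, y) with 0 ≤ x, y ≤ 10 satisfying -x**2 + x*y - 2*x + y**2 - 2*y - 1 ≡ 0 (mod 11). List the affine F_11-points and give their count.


Affine F_11-points: {(2, 3), (2, 8), (4, 1), (4, 8), (6, 1), (6, 6), (9, 6), (9, 9), (10, 0), (10, 3)}; count = 10.

For each of the 121 pairs (x, y) ∈ F_11², evaluate f(x, y) mod 11. Record the zeros.
  x = 0: [0↦10, 1↦9, 2↦10, 3↦2, 4↦7, 5↦3, 6↦1, 7↦1, 8↦3, 9↦7, 10↦2]  zeros at y ∈ ∅
  x = 1: [0↦7, 1↦7, 2↦9, 3↦2, 4↦8, 5↦5, 6↦4, 7↦5, 8↦8, 9↦2, 10↦9]  zeros at y ∈ ∅
  x = 2: [0↦2, 1↦3, 2↦6, 3↦0, 4↦7, 5↦5, 6↦5, 7↦7, 8↦0, 9↦6, 10↦3]  zeros at y ∈ {3, 8}
  x = 3: [0↦6, 1↦8, 2↦1, 3↦7, 4↦4, 5↦3, 6↦4, 7↦7, 8↦1, 9↦8, 10↦6]  zeros at y ∈ ∅
  x = 4: [0↦8, 1↦0, 2↦5, 3↦1, 4↦10, 5↦10, 6↦1, 7↦5, 8↦0, 9↦8, 10↦7]  zeros at y ∈ {1, 8}
  x = 5: [0↦8, 1↦1, 2↦7, 3↦4, 4↦3, 5↦4, 6↦7, 7↦1, 8↦8, 9↦6, 10↦6]  zeros at y ∈ ∅
  x = 6: [0↦6, 1↦0, 2↦7, 3↦5, 4↦5, 5↦7, 6↦0, 7↦6, 8↦3, 9↦2, 10↦3]  zeros at y ∈ {1, 6}
  x = 7: [0↦2, 1↦8, 2↦5, 3↦4, 4↦5, 5↦8, 6↦2, 7↦9, 8↦7, 9↦7, 10↦9]  zeros at y ∈ ∅
  x = 8: [0↦7, 1↦3, 2↦1, 3↦1, 4↦3, 5↦7, 6↦2, 7↦10, 8↦9, 9↦10, 10↦2]  zeros at y ∈ ∅
  x = 9: [0↦10, 1↦7, 2↦6, 3↦7, 4↦10, 5↦4, 6↦0, 7↦9, 8↦9, 9↦0, 10↦4]  zeros at y ∈ {6, 9}
  x = 10: [0↦0, 1↦9, 2↦9, 3↦0, 4↦4, 5↦10, 6↦7, 7↦6, 8↦7, 9↦10, 10↦4]  zeros at y ∈ {0, 3}
Collecting zeros: affine points = {(2, 3), (2, 8), (4, 1), (4, 8), (6, 1), (6, 6), (9, 6), (9, 9), (10, 0), (10, 3)}.
Total count |C(F_11)_aff| = 10.


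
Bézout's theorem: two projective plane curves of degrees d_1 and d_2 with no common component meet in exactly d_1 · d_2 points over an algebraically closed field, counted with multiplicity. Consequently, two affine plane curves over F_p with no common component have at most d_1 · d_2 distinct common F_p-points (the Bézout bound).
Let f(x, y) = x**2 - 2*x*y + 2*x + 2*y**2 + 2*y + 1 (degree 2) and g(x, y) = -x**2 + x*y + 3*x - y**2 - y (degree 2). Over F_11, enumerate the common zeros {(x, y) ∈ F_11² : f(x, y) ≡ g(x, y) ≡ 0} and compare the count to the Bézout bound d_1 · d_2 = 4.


Common zeros: ∅; count = 0; Bézout bound = 4.

deg(f) = 2, deg(g) = 2, so Bézout bound = 4.
Scan x ∈ F_11. For each x, list the y ∈ F_11 with f(x, y) ≡ 0 and those with g(x, y) ≡ 0 (mod 11); the common zeros in that column are the intersection.
  x = 0: f ≡ 0 at y ∈ ∅; g ≡ 0 at y ∈ {0, 10}; common: ∅.
  x = 1: f ≡ 0 at y ∈ {3, 8}; g ≡ 0 at y ∈ ∅; common: ∅.
  x = 2: f ≡ 0 at y ∈ {4, 8}; g ≡ 0 at y ∈ {2, 10}; common: ∅.
  x = 3: f ≡ 0 at y ∈ {3, 10}; g ≡ 0 at y ∈ {0, 2}; common: ∅.
  x = 4: f ≡ 0 at y ∈ {4, 10}; g ≡ 0 at y ∈ {6, 8}; common: ∅.
  x = 5: f ≡ 0 at y ∈ ∅; g ≡ 0 at y ∈ {6, 9}; common: ∅.
  x = 6: f ≡ 0 at y ∈ {7, 9}; g ≡ 0 at y ∈ ∅; common: ∅.
  x = 7: f ≡ 0 at y ∈ ∅; g ≡ 0 at y ∈ {8, 9}; common: ∅.
  x = 8: f ≡ 0 at y ∈ ∅; g ≡ 0 at y ∈ ∅; common: ∅.
  x = 9: f ≡ 0 at y ∈ ∅; g ≡ 0 at y ∈ ∅; common: ∅.
  x = 10: f ≡ 0 at y ∈ {0, 9}; g ≡ 0 at y ∈ ∅; common: ∅.
Collecting: common zeros = ∅, so the count is 0.
Comparison with the Bézout bound: 0 ≤ 4 = deg(f)·deg(g), as expected for curves with no common component (the affine F_11-count falls short of the bound because intersections may lie at infinity, over extension fields, or carry multiplicity).


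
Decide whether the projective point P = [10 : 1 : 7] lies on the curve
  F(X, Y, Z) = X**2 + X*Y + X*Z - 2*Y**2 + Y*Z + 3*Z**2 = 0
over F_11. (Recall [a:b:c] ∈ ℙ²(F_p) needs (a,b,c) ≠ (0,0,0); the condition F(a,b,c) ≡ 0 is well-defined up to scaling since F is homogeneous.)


F(10,1,7) ≡ 2 (mod 11); P is NOT on the curve.

Evaluate F(10, 1, 7) term-by-term (mod 11).
  X**2 ↦ 1·100·1·1 = 100
  X*Y ↦ 1·10·1·1 = 10
  X*Z ↦ 1·10·1·7 = 70
  -2*Y**2 ↦ -2·1·1·1 = -2
  Y*Z ↦ 1·1·1·7 = 7
  3*Z**2 ↦ 3·1·1·49 = 147
Sum: F(10, 1, 7) = (100) + (10) + (70) + (-2) + (7) + (147) = 332.
Reducing mod 11: 332 ≡ 2 (mod 11).
Since F(a, b, c) ≡ 2 ≠ 0 (mod 11), P does NOT lie on the curve.


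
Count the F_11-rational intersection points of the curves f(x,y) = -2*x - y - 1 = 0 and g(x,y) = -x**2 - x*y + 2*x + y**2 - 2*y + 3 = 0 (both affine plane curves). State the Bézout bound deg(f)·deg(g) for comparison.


Common zeros: {(1, 8), (10, 1)}; count = 2; Bézout bound = 2.

deg(f) = 1, deg(g) = 2, so Bézout bound = 2.
Scan x ∈ F_11. For each x, list the y ∈ F_11 with f(x, y) ≡ 0 and those with g(x, y) ≡ 0 (mod 11); the common zeros in that column are the intersection.
  x = 0: f ≡ 0 at y ∈ {10}; g ≡ 0 at y ∈ {4, 9}; common: ∅.
  x = 1: f ≡ 0 at y ∈ {8}; g ≡ 0 at y ∈ {6, 8}; common: {8}.
  x = 2: f ≡ 0 at y ∈ {6}; g ≡ 0 at y ∈ {1, 3}; common: ∅.
  x = 3: f ≡ 0 at y ∈ {4}; g ≡ 0 at y ∈ {0, 5}; common: ∅.
  x = 4: f ≡ 0 at y ∈ {2}; g ≡ 0 at y ∈ {8, 9}; common: ∅.
  x = 5: f ≡ 0 at y ∈ {0}; g ≡ 0 at y ∈ {2, 5}; common: ∅.
  x = 6: f ≡ 0 at y ∈ {9}; g ≡ 0 at y ∈ {2, 6}; common: ∅.
  x = 7: f ≡ 0 at y ∈ {7}; g ≡ 0 at y ∈ {10}; common: ∅.
  x = 8: f ≡ 0 at y ∈ {5}; g ≡ 0 at y ∈ {3, 7}; common: ∅.
  x = 9: f ≡ 0 at y ∈ {3}; g ≡ 0 at y ∈ {4, 7}; common: ∅.
  x = 10: f ≡ 0 at y ∈ {1}; g ≡ 0 at y ∈ {0, 1}; common: {1}.
Collecting: common zeros = {(1, 8), (10, 1)}, so the count is 2.
Comparison with the Bézout bound: 2 ≤ 2 = deg(f)·deg(g), as expected for curves with no common component (the bound is attained).


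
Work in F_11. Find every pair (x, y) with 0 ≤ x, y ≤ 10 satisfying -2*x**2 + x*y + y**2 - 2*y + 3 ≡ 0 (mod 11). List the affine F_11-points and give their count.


Affine F_11-points: {(0, 4), (0, 9), (2, 4), (2, 7), (7, 7), (7, 10), (9, 5), (9, 10), (10, 5), (10, 9)}; count = 10.

For each of the 121 pairs (x, y) ∈ F_11², evaluate f(x, y) mod 11. Record the zeros.
  x = 0: [0↦3, 1↦2, 2↦3, 3↦6, 4↦0, 5↦7, 6↦5, 7↦5, 8↦7, 9↦0, 10↦6]  zeros at y ∈ {4, 9}
  x = 1: [0↦1, 1↦1, 2↦3, 3↦7, 4↦2, 5↦10, 6↦9, 7↦10, 8↦2, 9↦7, 10↦3]  zeros at y ∈ ∅
  x = 2: [0↦6, 1↦7, 2↦10, 3↦4, 4↦0, 5↦9, 6↦9, 7↦0, 8↦4, 9↦10, 10↦7]  zeros at y ∈ {4, 7}
  x = 3: [0↦7, 1↦9, 2↦2, 3↦8, 4↦5, 5↦4, 6↦5, 7↦8, 8↦2, 9↦9, 10↦7]  zeros at y ∈ ∅
  x = 4: [0↦4, 1↦7, 2↦1, 3↦8, 4↦6, 5↦6, 6↦8, 7↦1, 8↦7, 9↦4, 10↦3]  zeros at y ∈ ∅
  x = 5: [0↦8, 1↦1, 2↦7, 3↦4, 4↦3, 5↦4, 6↦7, 7↦1, 8↦8, 9↦6, 10↦6]  zeros at y ∈ ∅
  x = 6: [0↦8, 1↦2, 2↦9, 3↦7, 4↦7, 5↦9, 6↦2, 7↦8, 8↦5, 9↦4, 10↦5]  zeros at y ∈ ∅
  x = 7: [0↦4, 1↦10, 2↦7, 3↦6, 4↦7, 5↦10, 6↦4, 7↦0, 8↦9, 9↦9, 10↦0]  zeros at y ∈ {7, 10}
  x = 8: [0↦7, 1↦3, 2↦1, 3↦1, 4↦3, 5↦7, 6↦2, 7↦10, 8↦9, 9↦10, 10↦2]  zeros at y ∈ ∅
  x = 9: [0↦6, 1↦3, 2↦2, 3↦3, 4↦6, 5↦0, 6↦7, 7↦5, 8↦5, 9↦7, 10↦0]  zeros at y ∈ {5, 10}
  x = 10: [0↦1, 1↦10, 2↦10, 3↦1, 4↦5, 5↦0, 6↦8, 7↦7, 8↦8, 9↦0, 10↦5]  zeros at y ∈ {5, 9}
Collecting zeros: affine points = {(0, 4), (0, 9), (2, 4), (2, 7), (7, 7), (7, 10), (9, 5), (9, 10), (10, 5), (10, 9)}.
Total count |C(F_11)_aff| = 10.


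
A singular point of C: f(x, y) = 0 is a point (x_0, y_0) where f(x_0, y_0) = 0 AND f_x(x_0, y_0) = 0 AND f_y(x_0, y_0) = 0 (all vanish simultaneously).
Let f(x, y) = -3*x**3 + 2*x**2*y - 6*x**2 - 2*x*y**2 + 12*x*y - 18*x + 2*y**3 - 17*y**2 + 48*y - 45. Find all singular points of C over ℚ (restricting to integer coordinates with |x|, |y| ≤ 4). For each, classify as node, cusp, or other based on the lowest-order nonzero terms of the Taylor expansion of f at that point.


Singular points: {(0, 3)}; classification: cusp.

Compute partial derivatives:
  f_x = -9*x**2 + 4*x*y - 12*x - 2*y**2 + 12*y - 18.
  f_y = 2*x**2 - 4*x*y + 12*x + 6*y**2 - 34*y + 48.
Scan x_0 ∈ {−4, ..., 4}. For each x_0, f_y(x_0, y) is a polynomial in y; find its integer roots y ∈ {−4, ..., 4}, then test f_x and f at those candidates.
  x = -4: f_y(-4, y) = 6*y**2 - 18*y + 32; no integer root y with |y| ≤ 4.
  x = -3: f_y(-3, y) = 6*y**2 - 22*y + 30; no integer root y with |y| ≤ 4.
  x = -2: f_y(-2, y) = 6*y**2 - 26*y + 32; no integer root y with |y| ≤ 4.
  x = -1: f_y(-1, y) = 6*y**2 - 30*y + 38; no integer root y with |y| ≤ 4.
  x = 0: f_y(0, y) = 6*y**2 - 34*y + 48; vanishes at y ∈ {3}. (0, 3): f_x = 0, f = 0 — SINGULAR.
  x = 1: f_y(1, y) = 6*y**2 - 38*y + 62; no integer root y with |y| ≤ 4.
  x = 2: f_y(2, y) = 6*y**2 - 42*y + 80; no integer root y with |y| ≤ 4.
  x = 3: f_y(3, y) = 6*y**2 - 46*y + 102; no integer root y with |y| ≤ 4.
  x = 4: f_y(4, y) = 6*y**2 - 50*y + 128; no integer root y with |y| ≤ 4.
Only singular point on the grid: (0, 3).
Classify: substitute x = 0 + u, y = 3 + v and expand: f = -3*u**3 + 2*u**2*v - 2*u*v**2 + 2*v**3 + v**2.
No constant or linear terms (consistent with a singular point). Quadratic part: v**2. Cubic part: -3*u**3 + 2*u**2*v - 2*u*v**2 + 2*v**3.
The quadratic part v**2 is a perfect square, so there is a single (double) tangent line v = 0, i.e. y = 3. Restricting the cubic part to that line (v = 0) leaves -3*u**3 ≠ 0, so f is not divisible by v and the branch is v² ≈ 3*u**3 to lowest order — this is a cusp.
Classification: cusp.


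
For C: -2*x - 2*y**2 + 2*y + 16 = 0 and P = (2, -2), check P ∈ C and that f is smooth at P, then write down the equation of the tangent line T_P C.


Tangent line at P: -2*x + 10*y + 24 = 0.

Step 1: f(2, -2) = 0, so P lies on C.
Step 2: partial derivatives
  f_x(x, y) = -2, f_y(x, y) = 2 - 4*y.
  f_x(P) = -2, f_y(P) = 10 (gradient nonzero, so P is smooth).
Step 3: tangent line at P: -2·(x − 2) + 10·(y − -2) = 0.
Expanding: -2*x + 10*y + 24 = 0.


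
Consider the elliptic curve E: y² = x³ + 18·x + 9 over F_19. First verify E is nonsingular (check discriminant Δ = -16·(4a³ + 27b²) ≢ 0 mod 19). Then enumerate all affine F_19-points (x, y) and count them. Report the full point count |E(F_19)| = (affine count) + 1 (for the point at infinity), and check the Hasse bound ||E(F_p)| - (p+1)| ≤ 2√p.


Affine points = {(0, 3), (0, 16), (1, 3), (1, 16), (8, 0), (9, 8), (9, 11), (10, 7), (10, 12), (15, 5), (15, 14), (16, 2), (16, 17), (18, 3), (18, 16)}; affine count = 15; |E(F_19)| = 16.

Discriminant check: Δ ∝ 4a³ + 27b² = 4·18³ + 27·9² = 4·5832 + 27·81 ≡ 17 (mod 19). Nonzero ⇒ E is nonsingular.
For each x ∈ F_19, compute rhs = x³ + 18·x + 9 mod 19, then count y ∈ F_19 with y² ≡ rhs.
  x = 0: rhs = 9, matching y values: 3, 16 (2 points).
  x = 1: rhs = 9, matching y values: 3, 16 (2 points).
  x = 2: rhs = 15, matching y values: none (0 points).
  x = 3: rhs = 14, matching y values: none (0 points).
  x = 4: rhs = 12, matching y values: none (0 points).
  x = 5: rhs = 15, matching y values: none (0 points).
  x = 6: rhs = 10, matching y values: none (0 points).
  x = 7: rhs = 3, matching y values: none (0 points).
  x = 8: rhs = 0, matching y values: 0 (1 points).
  x = 9: rhs = 7, matching y values: 8, 11 (2 points).
  x = 10: rhs = 11, matching y values: 7, 12 (2 points).
  x = 11: rhs = 18, matching y values: none (0 points).
  x = 12: rhs = 15, matching y values: none (0 points).
  x = 13: rhs = 8, matching y values: none (0 points).
  x = 14: rhs = 3, matching y values: none (0 points).
  x = 15: rhs = 6, matching y values: 5, 14 (2 points).
  x = 16: rhs = 4, matching y values: 2, 17 (2 points).
  x = 17: rhs = 3, matching y values: none (0 points).
  x = 18: rhs = 9, matching y values: 3, 16 (2 points).
Total affine count: 15.
Full point count |E(F_19)| = 15 + 1 = 16.
Hasse bound: |16 − (19+1)| = |-4| = 4 ≤ 2√19 ≈ 8.7178 ✓.


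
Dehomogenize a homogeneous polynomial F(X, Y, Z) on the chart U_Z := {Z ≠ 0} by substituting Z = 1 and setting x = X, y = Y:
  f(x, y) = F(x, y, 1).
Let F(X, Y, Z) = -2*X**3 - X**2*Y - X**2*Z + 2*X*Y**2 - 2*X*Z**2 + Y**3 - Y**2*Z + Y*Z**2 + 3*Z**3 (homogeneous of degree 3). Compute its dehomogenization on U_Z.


f(x, y) = -2*x**3 - x**2*y - x**2 + 2*x*y**2 - 2*x + y**3 - y**2 + y + 3

On U_Z we set Z = 1. Each monomial c·X^i·Y^j·Z^k in F becomes c·x^i·y^j·1^k = c·x^i·y^j.
Substituting Z = 1: F(X, Y, 1) = -2*x**3 - x**2*y - x**2 + 2*x*y**2 - 2*x + y**3 - y**2 + y + 3.
Note: deg(f) ≤ deg(F) = 3; strict inequality happens when F is divisible by Z (lost terms).


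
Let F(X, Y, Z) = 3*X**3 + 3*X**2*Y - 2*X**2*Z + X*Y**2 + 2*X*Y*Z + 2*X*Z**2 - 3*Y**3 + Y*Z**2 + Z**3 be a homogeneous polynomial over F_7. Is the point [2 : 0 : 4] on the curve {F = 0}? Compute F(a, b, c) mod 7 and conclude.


F(2,0,4) ≡ 1 (mod 7); P is NOT on the curve.

Evaluate F(2, 0, 4) term-by-term (mod 7).
  3*X**3 ↦ 3·8·1·1 = 24
  3*X**2*Y ↦ 3·4·0·1 = 0
  -2*X**2*Z ↦ -2·4·1·4 = -32
  X*Y**2 ↦ 1·2·0·1 = 0
  2*X*Y*Z ↦ 2·2·0·4 = 0
  2*X*Z**2 ↦ 2·2·1·16 = 64
  -3*Y**3 ↦ -3·1·0·1 = 0
  Y*Z**2 ↦ 1·1·0·16 = 0
  Z**3 ↦ 1·1·1·64 = 64
Sum: F(2, 0, 4) = (24) + (0) + (-32) + (0) + (0) + (64) + (0) + (0) + (64) = 120.
Reducing mod 7: 120 ≡ 1 (mod 7).
Since F(a, b, c) ≡ 1 ≠ 0 (mod 7), P does NOT lie on the curve.


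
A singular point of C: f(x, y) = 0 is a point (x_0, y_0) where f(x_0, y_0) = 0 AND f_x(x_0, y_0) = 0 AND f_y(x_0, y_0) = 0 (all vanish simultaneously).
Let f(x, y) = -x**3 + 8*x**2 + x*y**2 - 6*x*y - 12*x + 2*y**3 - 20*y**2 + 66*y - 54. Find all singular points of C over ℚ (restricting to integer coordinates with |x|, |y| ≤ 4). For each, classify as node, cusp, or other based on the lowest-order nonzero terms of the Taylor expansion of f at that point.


Singular points: {(3, 3)}; classification: node.

Compute partial derivatives:
  f_x = -3*x**2 + 16*x + y**2 - 6*y - 12.
  f_y = 2*x*y - 6*x + 6*y**2 - 40*y + 66.
Scan x_0 ∈ {−4, ..., 4}. For each x_0, f_y(x_0, y) is a polynomial in y; find its integer roots y ∈ {−4, ..., 4}, then test f_x and f at those candidates.
  x = -4: f_y(-4, y) = 6*y**2 - 48*y + 90; vanishes at y ∈ {3}. (-4, 3): f_x = -133 ≠ 0.
  x = -3: f_y(-3, y) = 6*y**2 - 46*y + 84; vanishes at y ∈ {3}. (-3, 3): f_x = -96 ≠ 0.
  x = -2: f_y(-2, y) = 6*y**2 - 44*y + 78; vanishes at y ∈ {3}. (-2, 3): f_x = -65 ≠ 0.
  x = -1: f_y(-1, y) = 6*y**2 - 42*y + 72; vanishes at y ∈ {3, 4}. (-1, 3): f_x = -40 ≠ 0; (-1, 4): f_x = -39 ≠ 0.
  x = 0: f_y(0, y) = 6*y**2 - 40*y + 66; vanishes at y ∈ {3}. (0, 3): f_x = -21 ≠ 0.
  x = 1: f_y(1, y) = 6*y**2 - 38*y + 60; vanishes at y ∈ {3}. (1, 3): f_x = -8 ≠ 0.
  x = 2: f_y(2, y) = 6*y**2 - 36*y + 54; vanishes at y ∈ {3}. (2, 3): f_x = -1 ≠ 0.
  x = 3: f_y(3, y) = 6*y**2 - 34*y + 48; vanishes at y ∈ {3}. (3, 3): f_x = 0, f = 0 — SINGULAR.
  x = 4: f_y(4, y) = 6*y**2 - 32*y + 42; vanishes at y ∈ {3}. (4, 3): f_x = -5 ≠ 0.
Only singular point on the grid: (3, 3).
Classify: substitute x = 3 + u, y = 3 + v and expand: f = -u**3 - u**2 + u*v**2 + 2*v**3 + v**2.
No constant or linear terms (consistent with a singular point). Quadratic part: -u**2 + v**2. Cubic part: -u**3 + u*v**2 + 2*v**3.
The quadratic part v**2 - u**2 = (v − u)(v + u) splits into two distinct linear factors, so there are two distinct tangent lines y − 3 = ±(x − 3) — this is a node (ordinary double point).
Classification: node.


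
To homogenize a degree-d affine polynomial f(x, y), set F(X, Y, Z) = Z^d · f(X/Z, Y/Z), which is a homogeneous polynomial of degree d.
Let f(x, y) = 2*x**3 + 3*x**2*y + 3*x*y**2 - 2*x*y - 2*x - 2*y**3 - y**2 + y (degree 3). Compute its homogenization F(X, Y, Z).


F(X, Y, Z) = 2*X**3 + 3*X**2*Y + 3*X*Y**2 - 2*X*Y*Z - 2*X*Z**2 - 2*Y**3 - Y**2*Z + Y*Z**2

deg(f) = 3.
Substitute x = X/Z, y = Y/Z into f, then multiply by Z^3.
  monomial 2·x^3·y^0 ↦ 2·X^3·Y^0·Z^0.
  monomial 3·x^2·y^1 ↦ 3·X^2·Y^1·Z^0.
  monomial 3·x^1·y^2 ↦ 3·X^1·Y^2·Z^0.
  monomial -2·x^1·y^1 ↦ -2·X^1·Y^1·Z^1.
  monomial -2·x^1·y^0 ↦ -2·X^1·Y^0·Z^2.
  monomial -2·x^0·y^3 ↦ -2·X^0·Y^3·Z^0.
  monomial -1·x^0·y^2 ↦ -1·X^0·Y^2·Z^1.
  monomial 1·x^0·y^1 ↦ 1·X^0·Y^1·Z^2.
Collecting: F(X, Y, Z) = 2*X**3 + 3*X**2*Y + 3*X*Y**2 - 2*X*Y*Z - 2*X*Z**2 - 2*Y**3 - Y**2*Z + Y*Z**2.


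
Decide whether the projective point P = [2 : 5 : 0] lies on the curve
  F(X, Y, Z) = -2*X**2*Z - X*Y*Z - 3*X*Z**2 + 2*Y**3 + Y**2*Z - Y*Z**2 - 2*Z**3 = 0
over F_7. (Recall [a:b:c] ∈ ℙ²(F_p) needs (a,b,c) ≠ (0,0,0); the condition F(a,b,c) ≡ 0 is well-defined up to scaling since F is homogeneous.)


F(2,5,0) ≡ 5 (mod 7); P is NOT on the curve.

Evaluate F(2, 5, 0) term-by-term (mod 7).
  -2*X**2*Z ↦ -2·4·1·0 = 0
  -X*Y*Z ↦ -1·2·5·0 = 0
  -3*X*Z**2 ↦ -3·2·1·0 = 0
  2*Y**3 ↦ 2·1·125·1 = 250
  Y**2*Z ↦ 1·1·25·0 = 0
  -Y*Z**2 ↦ -1·1·5·0 = 0
  -2*Z**3 ↦ -2·1·1·0 = 0
Sum: F(2, 5, 0) = (0) + (0) + (0) + (250) + (0) + (0) + (0) = 250.
Reducing mod 7: 250 ≡ 5 (mod 7).
Since F(a, b, c) ≡ 5 ≠ 0 (mod 7), P does NOT lie on the curve.


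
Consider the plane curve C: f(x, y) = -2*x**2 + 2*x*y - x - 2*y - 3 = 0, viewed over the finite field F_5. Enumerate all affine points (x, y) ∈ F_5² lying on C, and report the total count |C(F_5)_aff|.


Affine F_5-points: {(0, 1), (2, 4), (3, 1), (4, 4)}; count = 4.

For each of the 25 pairs (x, y) ∈ F_5², evaluate f(x, y) mod 5. Record the zeros.
  x = 0: [0↦2, 1↦0, 2↦3, 3↦1, 4↦4]  zeros at y ∈ {1}
  x = 1: [0↦4, 1↦4, 2↦4, 3↦4, 4↦4]  zeros at y ∈ ∅
  x = 2: [0↦2, 1↦4, 2↦1, 3↦3, 4↦0]  zeros at y ∈ {4}
  x = 3: [0↦1, 1↦0, 2↦4, 3↦3, 4↦2]  zeros at y ∈ {1}
  x = 4: [0↦1, 1↦2, 2↦3, 3↦4, 4↦0]  zeros at y ∈ {4}
Collecting zeros: affine points = {(0, 1), (2, 4), (3, 1), (4, 4)}.
Total count |C(F_5)_aff| = 4.


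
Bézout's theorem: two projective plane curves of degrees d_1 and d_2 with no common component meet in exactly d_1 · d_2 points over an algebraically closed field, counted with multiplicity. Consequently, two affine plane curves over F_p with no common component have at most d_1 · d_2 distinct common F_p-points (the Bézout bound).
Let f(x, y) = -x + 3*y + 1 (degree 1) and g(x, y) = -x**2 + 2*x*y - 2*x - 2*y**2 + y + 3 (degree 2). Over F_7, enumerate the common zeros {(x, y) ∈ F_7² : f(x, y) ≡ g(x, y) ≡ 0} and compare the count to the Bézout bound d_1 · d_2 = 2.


Common zeros: {(1, 0), (4, 1)}; count = 2; Bézout bound = 2.

deg(f) = 1, deg(g) = 2, so Bézout bound = 2.
Scan x ∈ F_7. For each x, list the y ∈ F_7 with f(x, y) ≡ 0 and those with g(x, y) ≡ 0 (mod 7); the common zeros in that column are the intersection.
  x = 0: f ≡ 0 at y ∈ {2}; g ≡ 0 at y ∈ {5, 6}; common: ∅.
  x = 1: f ≡ 0 at y ∈ {0}; g ≡ 0 at y ∈ {0, 5}; common: {0}.
  x = 2: f ≡ 0 at y ∈ {5}; g ≡ 0 at y ∈ ∅; common: ∅.
  x = 3: f ≡ 0 at y ∈ {3}; g ≡ 0 at y ∈ {1, 6}; common: ∅.
  x = 4: f ≡ 0 at y ∈ {1}; g ≡ 0 at y ∈ {0, 1}; common: {1}.
  x = 5: f ≡ 0 at y ∈ {6}; g ≡ 0 at y ∈ ∅; common: ∅.
  x = 6: f ≡ 0 at y ∈ {4}; g ≡ 0 at y ∈ ∅; common: ∅.
Collecting: common zeros = {(1, 0), (4, 1)}, so the count is 2.
Comparison with the Bézout bound: 2 ≤ 2 = deg(f)·deg(g), as expected for curves with no common component (the bound is attained).
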